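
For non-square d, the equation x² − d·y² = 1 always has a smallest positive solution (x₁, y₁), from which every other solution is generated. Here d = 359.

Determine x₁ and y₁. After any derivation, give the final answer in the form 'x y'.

[18; 1,17,1,36] for √359; ℓ=4 ⇒ convergent index 3
a_0=18:  p_0=18·1+0=18,  q_0=18·0+1=1
…
a_2=17:  p_2=17·19+18=341,  q_2=17·1+1=18
a_3=1:  p_3=1·341+19=360,  q_3=1·18+1=19
→ (360, 19).  Check: 360²=129600, 359·19²=129599, difference 1.

360 19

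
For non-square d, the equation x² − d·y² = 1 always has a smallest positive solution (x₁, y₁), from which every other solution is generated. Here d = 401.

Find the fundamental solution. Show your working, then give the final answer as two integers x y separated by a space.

√401 → a₀=20, period (40); ℓ=1 odd so k=1
step 0: (20, 1)  from 20·(1,0) + (0,1)
step 1: (801, 40)  from 40·(20,1) + (1,0)
→ (801, 40).  Check: 801²=641601, 401·40²=641600, difference 1.

801 40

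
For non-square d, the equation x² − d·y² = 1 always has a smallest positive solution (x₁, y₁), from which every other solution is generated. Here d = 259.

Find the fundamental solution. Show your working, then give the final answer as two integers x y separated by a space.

d=259: √d = [16; 10,1,2,3,4,3,2,1,10,32] (ℓ=10, even), read p_9/q_9
step 0: (16, 1)  from 16·(1,0) + (0,1)
step 1: (161, 10)  from 10·(16,1) + (1,0)
…
step 3: (515, 32)  from 2·(177,11) + (161,10)
step 4: (1722, 107)  from 3·(515,32) + (177,11)
step 5: (7403, 460)  from 4·(1722,107) + (515,32)
…
step 8: (79196, 4921)  from 1·(55265,3434) + (23931,1487)
step 9: (847225, 52644)  from 10·(79196,4921) + (55265,3434)
fundamental: x₁=847225, y₁=52644  (since 717790200625 − 259·2771390736 = 1)

847225 52644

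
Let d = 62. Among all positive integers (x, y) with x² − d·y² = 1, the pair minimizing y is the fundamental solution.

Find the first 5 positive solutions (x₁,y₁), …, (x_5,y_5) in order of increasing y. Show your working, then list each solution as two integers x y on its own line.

√62 = [7; 1,6,1,14, …], period ℓ=4 (even) → k=3
step 0: (7, 1)  from 7·(1,0) + (0,1)
…
step 2: (55, 7)  from 6·(8,1) + (7,1)
step 3: (63, 8)  from 1·(55,7) + (8,1)
fundamental: x₁=63, y₁=8  (since 3969 − 62·64 = 1)
n=2: (63,8)∘(63,8) = (63·63+62·8·8, 63·8+8·63) = (7937,1008)
n=3: (7937,1008)∘(63,8) = (63·7937+62·8·1008, 63·1008+8·7937) = (999999,127000)
n=4: (999999,127000)∘(63,8) = (63·999999+62·8·127000, 63·127000+8·999999) = (125991937,16000992)
n=5: (125991937,16000992)∘(63,8) = (63·125991937+62·8·16000992, 63·16000992+8·125991937) = (15873984063,2015997992)

63 8
7937 1008
999999 127000
125991937 16000992
15873984063 2015997992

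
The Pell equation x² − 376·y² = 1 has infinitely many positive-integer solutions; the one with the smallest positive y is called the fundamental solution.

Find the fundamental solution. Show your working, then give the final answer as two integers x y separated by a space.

d=376: √d = [19; 2,1,1,3,1,…,1,2,38] (ℓ=16, even), read p_15/q_15
i=0: a=19 ⇒ p=19, q=1
…
i=2: a=1 ⇒ p=58, q=3
i=3: a=1 ⇒ p=97, q=5
…
i=5: a=1 ⇒ p=446, q=23
i=6: a=2 ⇒ p=1241, q=64
i=7: a=2 ⇒ p=2928, q=151
i=8: a=4 ⇒ p=12953, q=668
i=9: a=2 ⇒ p=28834, q=1487
i=10: a=2 ⇒ p=70621, q=3642
i=11: a=1 ⇒ p=99455, q=5129
i=12: a=3 ⇒ p=368986, q=19029
i=13: a=1 ⇒ p=468441, q=24158
i=14: a=1 ⇒ p=837427, q=43187
i=15: a=2 ⇒ p=2143295, q=110532
(x₁, y₁) = (2143295, 110532);  2143295² − 376·110532² = 1 ✓

2143295 110532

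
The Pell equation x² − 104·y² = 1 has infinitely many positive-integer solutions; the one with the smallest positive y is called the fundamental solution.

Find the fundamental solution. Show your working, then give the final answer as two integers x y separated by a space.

d=104: √d = [10; 5,20] (ℓ=2, even), read p_1/q_1
i=0: a=10 ⇒ p=10, q=1
i=1: a=5 ⇒ p=51, q=5
(x₁, y₁) = (51, 5);  51² − 104·5² = 1 ✓

51 5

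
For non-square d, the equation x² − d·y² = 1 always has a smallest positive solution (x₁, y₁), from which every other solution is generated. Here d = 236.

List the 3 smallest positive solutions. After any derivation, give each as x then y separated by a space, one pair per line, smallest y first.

561799 36570
631236232801 41089978860
709255768702176199 46168618067101710

[15; 2,1,3,5,1,6,1,5,3,1,2,30] for √236; ℓ=12 ⇒ convergent index 11
step 0: (15, 1)  from 15·(1,0) + (0,1)
step 1: (31, 2)  from 2·(15,1) + (1,0)
…
step 3: (169, 11)  from 3·(46,3) + (31,2)
step 4: (891, 58)  from 5·(169,11) + (46,3)
…
step 10: (203535, 13249)  from 1·(154729,10072) + (48806,3177)
step 11: (561799, 36570)  from 2·(203535,13249) + (154729,10072)
(x₁, y₁) = (561799, 36570);  561799² − 236·36570² = 1 ✓
n=2: (561799,36570)∘(561799,36570) = (561799·561799+236·36570·36570, 561799·36570+36570·561799) = (631236232801,41089978860)
n=3: (631236232801,41089978860)∘(561799,36570) = (561799·631236232801+236·36570·41089978860, 561799·41089978860+36570·631236232801) = (709255768702176199,46168618067101710)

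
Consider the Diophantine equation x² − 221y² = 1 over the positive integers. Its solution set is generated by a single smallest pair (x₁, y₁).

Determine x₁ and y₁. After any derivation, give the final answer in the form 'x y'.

√221 = [14; 1,6,2,6,1,28, …], period ℓ=6 (even) → k=5
k=0  a_k=14  p_k/q_k = 14/1
…
k=2  a_k=6  p_k/q_k = 104/7
k=3  a_k=2  p_k/q_k = 223/15
k=4  a_k=6  p_k/q_k = 1442/97
k=5  a_k=1  p_k/q_k = 1665/112
(x₁, y₁) = (1665, 112);  1665² − 221·112² = 1 ✓

1665 112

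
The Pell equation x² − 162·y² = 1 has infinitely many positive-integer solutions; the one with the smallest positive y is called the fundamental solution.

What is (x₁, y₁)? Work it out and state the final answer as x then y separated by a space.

19601 1540

√162 → a₀=12, period (1,2,1,2,12,2,1,2,1,24); ℓ=10 even so k=9
a_0=12:  p_0=12·1+0=12,  q_0=12·0+1=1
…
a_3=1:  p_3=1·38+13=51,  q_3=1·3+1=4
a_4=2:  p_4=2·51+38=140,  q_4=2·4+3=11
…
a_6=2:  p_6=2·1731+140=3602,  q_6=2·136+11=283
…
a_8=2:  p_8=2·5333+3602=14268,  q_8=2·419+283=1121
a_9=1:  p_9=1·14268+5333=19601,  q_9=1·1121+419=1540
fundamental: x₁=19601, y₁=1540  (since 384199201 − 162·2371600 = 1)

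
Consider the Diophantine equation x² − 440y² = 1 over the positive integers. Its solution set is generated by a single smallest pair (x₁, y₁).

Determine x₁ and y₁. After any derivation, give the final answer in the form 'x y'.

d=440: √d = [20; 1,40] (ℓ=2, even), read p_1/q_1
a_0=20:  p_0=20·1+0=20,  q_0=20·0+1=1
a_1=1:  p_1=1·20+1=21,  q_1=1·1+0=1
(x₁, y₁) = (21, 1);  21² − 440·1² = 1 ✓

21 1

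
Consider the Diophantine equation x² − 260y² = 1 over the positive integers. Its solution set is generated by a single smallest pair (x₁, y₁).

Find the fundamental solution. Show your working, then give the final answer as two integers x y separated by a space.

129 8

[16; 8,32] for √260; ℓ=2 ⇒ convergent index 1
i=0: a=16 ⇒ p=16, q=1
i=1: a=8 ⇒ p=129, q=8
→ (129, 8).  Check: 129²=16641, 260·8²=16640, difference 1.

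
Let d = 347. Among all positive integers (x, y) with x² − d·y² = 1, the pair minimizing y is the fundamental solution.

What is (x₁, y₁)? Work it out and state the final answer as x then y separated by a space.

641602 34443

√347 → a₀=18, period (1,1,1,2,4,…,1,1,36); ℓ=14 even so k=13
a_0=18:  p_0=18·1+0=18,  q_0=18·0+1=1
a_1=1:  p_1=1·18+1=19,  q_1=1·1+0=1
a_2=1:  p_2=1·19+18=37,  q_2=1·1+1=2
…
a_6=1:  p_6=1·652+149=801,  q_6=1·35+8=43
…
a_9=4:  p_9=4·15070+14269=74549,  q_9=4·809+766=4002
a_10=2:  p_10=2·74549+15070=164168,  q_10=2·4002+809=8813
…
a_12=1:  p_12=1·238717+164168=402885,  q_12=1·12815+8813=21628
a_13=1:  p_13=1·402885+238717=641602,  q_13=1·21628+12815=34443
→ (641602, 34443).  Check: 641602²=411653126404, 347·34443²=411653126403, difference 1.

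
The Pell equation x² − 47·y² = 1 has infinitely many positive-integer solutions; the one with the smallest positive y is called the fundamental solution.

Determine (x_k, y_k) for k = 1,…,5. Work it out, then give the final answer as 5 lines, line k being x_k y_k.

48 7
4607 672
442224 64505
42448897 6191808
4074651888 594349063

√47 → a₀=6, period (1,5,1,12); ℓ=4 even so k=3
k=0  a_k=6  p_k/q_k = 6/1
…
k=2  a_k=5  p_k/q_k = 41/6
k=3  a_k=1  p_k/q_k = 48/7
(x₁, y₁) = (48, 7);  48² − 47·7² = 1 ✓
(48+7√47)^2 = 4607 + 672√47
(48+7√47)^3 = 442224 + 64505√47
(48+7√47)^4 = 42448897 + 6191808√47
(48+7√47)^5 = 4074651888 + 594349063√47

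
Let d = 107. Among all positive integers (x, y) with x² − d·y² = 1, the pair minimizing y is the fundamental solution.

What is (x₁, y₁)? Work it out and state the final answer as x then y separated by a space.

962 93

[10; 2,1,9,1,2,20] for √107; ℓ=6 ⇒ convergent index 5
step 0: (10, 1)  from 10·(1,0) + (0,1)
step 1: (21, 2)  from 2·(10,1) + (1,0)
step 2: (31, 3)  from 1·(21,2) + (10,1)
step 3: (300, 29)  from 9·(31,3) + (21,2)
step 4: (331, 32)  from 1·(300,29) + (31,3)
step 5: (962, 93)  from 2·(331,32) + (300,29)
→ (962, 93).  Check: 962²=925444, 107·93²=925443, difference 1.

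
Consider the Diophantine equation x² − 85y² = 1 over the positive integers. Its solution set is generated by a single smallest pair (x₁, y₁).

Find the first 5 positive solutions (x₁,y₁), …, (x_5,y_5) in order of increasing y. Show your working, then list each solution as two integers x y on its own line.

d=85: √d = [9; 4,1,1,4,18] (ℓ=5, odd), read p_9/q_9
i=0: a=9 ⇒ p=9, q=1
i=1: a=4 ⇒ p=37, q=4
i=2: a=1 ⇒ p=46, q=5
…
i=6: a=4 ⇒ p=27926, q=3029
…
i=8: a=1 ⇒ p=62739, q=6805
i=9: a=4 ⇒ p=285769, q=30996
→ (285769, 30996).  Check: 285769²=81663921361, 85·30996²=81663921360, difference 1.
(x_2, y_2) = (285769·285769 + 85·30996·30996, 285769·30996 + 30996·285769) = (163327842721, 17715391848)
(x_3, y_3) = (285769·163327842721 + 85·30996·17715391848, 285769·17715391848 + 30996·163327842721) = (93348068572789129, 10125019625991228)
(x_4, y_4) = (285769·93348068572789129 + 85·30996·10125019625991228, 285769·10125019625991228 + 30996·93348068572789129) = (53351968415791425367681, 5786833466982059076816)
(x_5, y_5) = (285769·53351968415791425367681 + 85·30996·5786833466982059076816, 285769·5786833466982059076816 + 30996·53351968415791425367681) = (30492677324331251603220874249, 3307395226041867061019271780)

285769 30996
163327842721 17715391848
93348068572789129 10125019625991228
53351968415791425367681 5786833466982059076816
30492677324331251603220874249 3307395226041867061019271780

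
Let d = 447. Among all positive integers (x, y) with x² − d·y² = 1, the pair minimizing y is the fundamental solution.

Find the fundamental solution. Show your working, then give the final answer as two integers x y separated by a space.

√447 = [21; 7,42, …], period ℓ=2 (even) → k=1
a_0=21:  p_0=21·1+0=21,  q_0=21·0+1=1
a_1=7:  p_1=7·21+1=148,  q_1=7·1+0=7
fundamental: x₁=148, y₁=7  (since 21904 − 447·49 = 1)

148 7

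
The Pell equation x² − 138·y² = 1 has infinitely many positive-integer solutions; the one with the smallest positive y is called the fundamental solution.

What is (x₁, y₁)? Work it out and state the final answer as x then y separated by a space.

47 4

√138 = [11; 1,2,1,22, …], period ℓ=4 (even) → k=3
i=0: a=11 ⇒ p=11, q=1
i=1: a=1 ⇒ p=12, q=1
i=2: a=2 ⇒ p=35, q=3
i=3: a=1 ⇒ p=47, q=4
→ (47, 4).  Check: 47²=2209, 138·4²=2208, difference 1.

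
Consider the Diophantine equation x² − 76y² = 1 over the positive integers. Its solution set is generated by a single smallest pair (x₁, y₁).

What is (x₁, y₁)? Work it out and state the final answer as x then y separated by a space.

√76 = [8; 1,2,1,1,5,4,5,1,1,2,1,16, …], period ℓ=12 (even) → k=11
k=0  a_k=8  p_k/q_k = 8/1
…
k=3  a_k=1  p_k/q_k = 35/4
…
k=6  a_k=4  p_k/q_k = 1421/163
…
k=9  a_k=1  p_k/q_k = 16311/1871
k=10  a_k=2  p_k/q_k = 41488/4759
k=11  a_k=1  p_k/q_k = 57799/6630
fundamental: x₁=57799, y₁=6630  (since 3340724401 − 76·43956900 = 1)

57799 6630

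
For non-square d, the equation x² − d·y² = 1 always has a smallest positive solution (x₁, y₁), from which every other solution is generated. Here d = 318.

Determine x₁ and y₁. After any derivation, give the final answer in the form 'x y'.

√318 = [17; 1,4,1,34, …], period ℓ=4 (even) → k=3
k=0  a_k=17  p_k/q_k = 17/1
…
k=2  a_k=4  p_k/q_k = 89/5
k=3  a_k=1  p_k/q_k = 107/6
→ (107, 6).  Check: 107²=11449, 318·6²=11448, difference 1.

107 6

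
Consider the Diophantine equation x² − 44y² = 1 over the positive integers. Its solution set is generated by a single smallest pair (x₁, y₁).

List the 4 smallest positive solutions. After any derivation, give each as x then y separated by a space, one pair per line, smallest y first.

[6; 1,1,1,2,1,1,1,12] for √44; ℓ=8 ⇒ convergent index 7
k=0  a_k=6  p_k/q_k = 6/1
…
k=2  a_k=1  p_k/q_k = 13/2
k=3  a_k=1  p_k/q_k = 20/3
k=4  a_k=2  p_k/q_k = 53/8
…
k=6  a_k=1  p_k/q_k = 126/19
k=7  a_k=1  p_k/q_k = 199/30
fundamental: x₁=199, y₁=30  (since 39601 − 44·900 = 1)
(x_2, y_2) = (199·199 + 44·30·30, 199·30 + 30·199) = (79201, 11940)
(x_3, y_3) = (199·79201 + 44·30·11940, 199·11940 + 30·79201) = (31521799, 4752090)
(x_4, y_4) = (199·31521799 + 44·30·4752090, 199·4752090 + 30·31521799) = (12545596801, 1891319880)

199 30
79201 11940
31521799 4752090
12545596801 1891319880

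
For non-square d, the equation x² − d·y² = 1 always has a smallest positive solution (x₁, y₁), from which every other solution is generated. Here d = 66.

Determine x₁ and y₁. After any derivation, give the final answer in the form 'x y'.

[8; 8,16] for √66; ℓ=2 ⇒ convergent index 1
i=0: a=8 ⇒ p=8, q=1
i=1: a=8 ⇒ p=65, q=8
→ (65, 8).  Check: 65²=4225, 66·8²=4224, difference 1.

65 8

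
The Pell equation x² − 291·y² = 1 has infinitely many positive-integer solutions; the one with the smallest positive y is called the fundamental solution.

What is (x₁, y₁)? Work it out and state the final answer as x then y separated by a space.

[17; 17,34] for √291; ℓ=2 ⇒ convergent index 1
i=0: a=17 ⇒ p=17, q=1
i=1: a=17 ⇒ p=290, q=17
(x₁, y₁) = (290, 17);  290² − 291·17² = 1 ✓

290 17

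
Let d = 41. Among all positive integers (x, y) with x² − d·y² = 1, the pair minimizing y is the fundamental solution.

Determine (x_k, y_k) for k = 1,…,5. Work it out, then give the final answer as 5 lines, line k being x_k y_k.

2049 320
8396801 1311360
34410088449 5373952960
141012534067201 22022457918720
577869330197301249 90248027176961600

√41 → a₀=6, period (2,2,12); ℓ=3 odd so k=5
a_0=6:  p_0=6·1+0=6,  q_0=6·0+1=1
…
a_4=2:  p_4=2·397+32=826,  q_4=2·62+5=129
a_5=2:  p_5=2·826+397=2049,  q_5=2·129+62=320
→ (2049, 320).  Check: 2049²=4198401, 41·320²=4198400, difference 1.
n=2: (2049,320)∘(2049,320) = (2049·2049+41·320·320, 2049·320+320·2049) = (8396801,1311360)
n=3: (8396801,1311360)∘(2049,320) = (2049·8396801+41·320·1311360, 2049·1311360+320·8396801) = (34410088449,5373952960)
n=4: (34410088449,5373952960)∘(2049,320) = (2049·34410088449+41·320·5373952960, 2049·5373952960+320·34410088449) = (141012534067201,22022457918720)
n=5: (141012534067201,22022457918720)∘(2049,320) = (2049·141012534067201+41·320·22022457918720, 2049·22022457918720+320·141012534067201) = (577869330197301249,90248027176961600)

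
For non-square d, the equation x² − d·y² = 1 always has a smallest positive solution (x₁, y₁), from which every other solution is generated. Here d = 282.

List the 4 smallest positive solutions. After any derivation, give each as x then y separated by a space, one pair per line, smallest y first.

2351 140
11054401 658280
51977791151 3095232420
244399562937601 14553782180560

[16; 1,3,1,4,1,3,1,32] for √282; ℓ=8 ⇒ convergent index 7
i=0: a=16 ⇒ p=16, q=1
i=1: a=1 ⇒ p=17, q=1
…
i=3: a=1 ⇒ p=84, q=5
…
i=5: a=1 ⇒ p=487, q=29
i=6: a=3 ⇒ p=1864, q=111
i=7: a=1 ⇒ p=2351, q=140
fundamental: x₁=2351, y₁=140  (since 5527201 − 282·19600 = 1)
k=2:  x_2 = 2351·2351+282·140·140 = 11054401,  y_2 = 2351·140+140·2351 = 658280
k=3:  x_3 = 2351·11054401+282·140·658280 = 51977791151,  y_3 = 2351·658280+140·11054401 = 3095232420
k=4:  x_4 = 2351·51977791151+282·140·3095232420 = 244399562937601,  y_4 = 2351·3095232420+140·51977791151 = 14553782180560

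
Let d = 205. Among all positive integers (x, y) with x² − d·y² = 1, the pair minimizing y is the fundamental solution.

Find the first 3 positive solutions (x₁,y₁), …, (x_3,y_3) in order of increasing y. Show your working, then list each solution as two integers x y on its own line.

√205 → a₀=14, period (3,6,1,4,1,6,3,28); ℓ=8 even so k=7
k=0  a_k=14  p_k/q_k = 14/1
k=1  a_k=3  p_k/q_k = 43/3
k=2  a_k=6  p_k/q_k = 272/19
k=3  a_k=1  p_k/q_k = 315/22
…
k=6  a_k=6  p_k/q_k = 12614/881
k=7  a_k=3  p_k/q_k = 39689/2772
→ (39689, 2772).  Check: 39689²=1575216721, 205·2772²=1575216720, difference 1.
k=2:  x_2 = 39689·39689+205·2772·2772 = 3150433441,  y_2 = 39689·2772+2772·39689 = 220035816
k=3:  x_3 = 39689·3150433441+205·2772·220035816 = 250075105640009,  y_3 = 39689·220035816+2772·3150433441 = 17466002999676

39689 2772
3150433441 220035816
250075105640009 17466002999676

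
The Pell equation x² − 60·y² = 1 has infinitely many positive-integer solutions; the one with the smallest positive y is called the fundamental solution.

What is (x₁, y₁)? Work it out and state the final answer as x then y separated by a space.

d=60: √d = [7; 1,2,1,14] (ℓ=4, even), read p_3/q_3
a_0=7:  p_0=7·1+0=7,  q_0=7·0+1=1
a_1=1:  p_1=1·7+1=8,  q_1=1·1+0=1
a_2=2:  p_2=2·8+7=23,  q_2=2·1+1=3
a_3=1:  p_3=1·23+8=31,  q_3=1·3+1=4
→ (31, 4).  Check: 31²=961, 60·4²=960, difference 1.

31 4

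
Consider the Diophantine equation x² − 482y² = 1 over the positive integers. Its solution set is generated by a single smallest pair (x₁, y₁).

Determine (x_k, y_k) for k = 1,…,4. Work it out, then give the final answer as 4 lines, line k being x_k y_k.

√482 = [21; 1,20,1,42, …], period ℓ=4 (even) → k=3
k=0  a_k=21  p_k/q_k = 21/1
k=1  a_k=1  p_k/q_k = 22/1
k=2  a_k=20  p_k/q_k = 461/21
k=3  a_k=1  p_k/q_k = 483/22
→ (483, 22).  Check: 483²=233289, 482·22²=233288, difference 1.
n=2: (483,22)∘(483,22) = (483·483+482·22·22, 483·22+22·483) = (466577,21252)
n=3: (466577,21252)∘(483,22) = (483·466577+482·22·21252, 483·21252+22·466577) = (450712899,20529410)
n=4: (450712899,20529410)∘(483,22) = (483·450712899+482·22·20529410, 483·20529410+22·450712899) = (435388193857,19831388808)

483 22
466577 21252
450712899 20529410
435388193857 19831388808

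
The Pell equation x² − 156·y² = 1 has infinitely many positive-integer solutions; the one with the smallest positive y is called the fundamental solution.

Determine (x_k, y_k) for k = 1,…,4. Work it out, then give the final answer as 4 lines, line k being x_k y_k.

25 2
1249 100
62425 4998
3120001 249800

√156 → a₀=12, period (2,24); ℓ=2 even so k=1
step 0: (12, 1)  from 12·(1,0) + (0,1)
step 1: (25, 2)  from 2·(12,1) + (1,0)
fundamental: x₁=25, y₁=2  (since 625 − 156·4 = 1)
n=2: (25,2)∘(25,2) = (25·25+156·2·2, 25·2+2·25) = (1249,100)
n=3: (1249,100)∘(25,2) = (25·1249+156·2·100, 25·100+2·1249) = (62425,4998)
n=4: (62425,4998)∘(25,2) = (25·62425+156·2·4998, 25·4998+2·62425) = (3120001,249800)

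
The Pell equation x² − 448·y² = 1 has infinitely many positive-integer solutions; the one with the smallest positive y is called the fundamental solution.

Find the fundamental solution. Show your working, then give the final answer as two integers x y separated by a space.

127 6

√448 = [21; 6,42, …], period ℓ=2 (even) → k=1
i=0: a=21 ⇒ p=21, q=1
i=1: a=6 ⇒ p=127, q=6
fundamental: x₁=127, y₁=6  (since 16129 − 448·36 = 1)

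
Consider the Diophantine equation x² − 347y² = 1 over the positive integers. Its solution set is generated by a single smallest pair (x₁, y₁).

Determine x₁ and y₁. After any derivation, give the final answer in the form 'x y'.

641602 34443

d=347: √d = [18; 1,1,1,2,4,…,1,1,36] (ℓ=14, even), read p_13/q_13
i=0: a=18 ⇒ p=18, q=1
…
i=3: a=1 ⇒ p=56, q=3
i=4: a=2 ⇒ p=149, q=8
i=5: a=4 ⇒ p=652, q=35
…
i=10: a=2 ⇒ p=164168, q=8813
i=11: a=1 ⇒ p=238717, q=12815
i=12: a=1 ⇒ p=402885, q=21628
i=13: a=1 ⇒ p=641602, q=34443
(x₁, y₁) = (641602, 34443);  641602² − 347·34443² = 1 ✓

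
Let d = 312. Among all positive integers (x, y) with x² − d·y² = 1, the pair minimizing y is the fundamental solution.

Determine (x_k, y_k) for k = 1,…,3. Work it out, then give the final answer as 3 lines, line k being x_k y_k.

√312 = [17; 1,1,1,34, …], period ℓ=4 (even) → k=3
a_0=17:  p_0=17·1+0=17,  q_0=17·0+1=1
a_1=1:  p_1=1·17+1=18,  q_1=1·1+0=1
a_2=1:  p_2=1·18+17=35,  q_2=1·1+1=2
a_3=1:  p_3=1·35+18=53,  q_3=1·2+1=3
(x₁, y₁) = (53, 3);  53² − 312·3² = 1 ✓
n=2: (53,3)∘(53,3) = (53·53+312·3·3, 53·3+3·53) = (5617,318)
n=3: (5617,318)∘(53,3) = (53·5617+312·3·318, 53·318+3·5617) = (595349,33705)

53 3
5617 318
595349 33705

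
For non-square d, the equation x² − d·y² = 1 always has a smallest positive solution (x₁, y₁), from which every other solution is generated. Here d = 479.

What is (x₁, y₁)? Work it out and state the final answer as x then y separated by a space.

2989440 136591

[21; 1,7,1,3,2,21,2,3,1,7,1,42] for √479; ℓ=12 ⇒ convergent index 11
step 0: (21, 1)  from 21·(1,0) + (0,1)
…
step 2: (175, 8)  from 7·(22,1) + (21,1)
…
step 4: (766, 35)  from 3·(197,9) + (175,8)
…
step 10: (2648849, 121029)  from 7·(340591,15562) + (264712,12095)
step 11: (2989440, 136591)  from 1·(2648849,121029) + (340591,15562)
→ (2989440, 136591).  Check: 2989440²=8936751513600, 479·136591²=8936751513599, difference 1.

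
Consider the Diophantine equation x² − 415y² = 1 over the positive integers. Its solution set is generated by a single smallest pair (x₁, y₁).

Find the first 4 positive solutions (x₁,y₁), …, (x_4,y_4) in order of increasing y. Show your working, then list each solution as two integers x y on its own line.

d=415: √d = [20; 2,1,2,4,6,…,1,2,40] (ℓ=16, even), read p_15/q_15
step 0: (20, 1)  from 20·(1,0) + (0,1)
step 1: (41, 2)  from 2·(20,1) + (1,0)
…
step 3: (163, 8)  from 2·(61,3) + (41,2)
step 4: (713, 35)  from 4·(163,8) + (61,3)
…
step 6: (5154, 253)  from 1·(4441,218) + (713,35)
step 7: (9595, 471)  from 1·(5154,253) + (4441,218)
step 8: (33939, 1666)  from 3·(9595,471) + (5154,253)
step 9: (43534, 2137)  from 1·(33939,1666) + (9595,471)
step 10: (77473, 3803)  from 1·(43534,2137) + (33939,1666)
step 11: (508372, 24955)  from 6·(77473,3803) + (43534,2137)
step 12: (2110961, 103623)  from 4·(508372,24955) + (77473,3803)
step 13: (4730294, 232201)  from 2·(2110961,103623) + (508372,24955)
step 14: (6841255, 335824)  from 1·(4730294,232201) + (2110961,103623)
step 15: (18412804, 903849)  from 2·(6841255,335824) + (4730294,232201)
fundamental: x₁=18412804, y₁=903849  (since 339031351142416 − 415·816943014801 = 1)
(18412804+903849√415)^2 = 678062702284831 + 33284788965192√415
(18412804+903849√415)^3 = 24970071273761872339444 + 1225732590794885332887√415
(18412804+903849√415)^4 = 919538056459614718055705397121 + 45138347901436822389057205104√415

18412804 903849
678062702284831 33284788965192
24970071273761872339444 1225732590794885332887
919538056459614718055705397121 45138347901436822389057205104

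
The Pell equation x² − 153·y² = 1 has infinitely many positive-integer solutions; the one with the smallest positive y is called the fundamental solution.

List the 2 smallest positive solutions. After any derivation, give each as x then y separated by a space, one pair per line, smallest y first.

2177 176
9478657 766304

[12; 2,1,2,2,2,1,2,24] for √153; ℓ=8 ⇒ convergent index 7
step 0: (12, 1)  from 12·(1,0) + (0,1)
step 1: (25, 2)  from 2·(12,1) + (1,0)
step 2: (37, 3)  from 1·(25,2) + (12,1)
step 3: (99, 8)  from 2·(37,3) + (25,2)
…
step 5: (569, 46)  from 2·(235,19) + (99,8)
step 6: (804, 65)  from 1·(569,46) + (235,19)
step 7: (2177, 176)  from 2·(804,65) + (569,46)
(x₁, y₁) = (2177, 176);  2177² − 153·176² = 1 ✓
k=2:  x_2 = 2177·2177+153·176·176 = 9478657,  y_2 = 2177·176+176·2177 = 766304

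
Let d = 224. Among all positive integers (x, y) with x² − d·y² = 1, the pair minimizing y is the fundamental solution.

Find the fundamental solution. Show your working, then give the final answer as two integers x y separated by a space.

√224 = [14; 1,28, …], period ℓ=2 (even) → k=1
step 0: (14, 1)  from 14·(1,0) + (0,1)
step 1: (15, 1)  from 1·(14,1) + (1,0)
→ (15, 1).  Check: 15²=225, 224·1²=224, difference 1.

15 1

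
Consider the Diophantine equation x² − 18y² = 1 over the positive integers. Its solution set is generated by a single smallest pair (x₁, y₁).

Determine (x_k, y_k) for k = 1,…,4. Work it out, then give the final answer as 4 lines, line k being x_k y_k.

√18 → a₀=4, period (4,8); ℓ=2 even so k=1
step 0: (4, 1)  from 4·(1,0) + (0,1)
step 1: (17, 4)  from 4·(4,1) + (1,0)
fundamental: x₁=17, y₁=4  (since 289 − 18·16 = 1)
n=2: (17,4)∘(17,4) = (17·17+18·4·4, 17·4+4·17) = (577,136)
n=3: (577,136)∘(17,4) = (17·577+18·4·136, 17·136+4·577) = (19601,4620)
n=4: (19601,4620)∘(17,4) = (17·19601+18·4·4620, 17·4620+4·19601) = (665857,156944)

17 4
577 136
19601 4620
665857 156944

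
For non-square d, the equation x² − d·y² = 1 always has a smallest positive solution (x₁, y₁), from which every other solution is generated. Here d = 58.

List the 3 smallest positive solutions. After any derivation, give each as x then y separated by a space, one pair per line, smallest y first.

19603 2574
768555217 100916244
30131975818099 3956522259690

d=58: √d = [7; 1,1,1,1,1,1,14] (ℓ=7, odd), read p_13/q_13
k=0  a_k=7  p_k/q_k = 7/1
k=1  a_k=1  p_k/q_k = 8/1
k=2  a_k=1  p_k/q_k = 15/2
k=3  a_k=1  p_k/q_k = 23/3
k=4  a_k=1  p_k/q_k = 38/5
…
k=6  a_k=1  p_k/q_k = 99/13
…
k=9  a_k=1  p_k/q_k = 2993/393
…
k=12  a_k=1  p_k/q_k = 12071/1585
k=13  a_k=1  p_k/q_k = 19603/2574
→ (19603, 2574).  Check: 19603²=384277609, 58·2574²=384277608, difference 1.
(x_2, y_2) = (19603·19603 + 58·2574·2574, 19603·2574 + 2574·19603) = (768555217, 100916244)
(x_3, y_3) = (19603·768555217 + 58·2574·100916244, 19603·100916244 + 2574·768555217) = (30131975818099, 3956522259690)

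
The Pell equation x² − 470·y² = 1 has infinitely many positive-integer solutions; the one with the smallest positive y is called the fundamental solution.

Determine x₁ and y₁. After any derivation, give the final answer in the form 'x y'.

1691 78

d=470: √d = [21; 1,2,8,2,1,42] (ℓ=6, even), read p_5/q_5
a_0=21:  p_0=21·1+0=21,  q_0=21·0+1=1
…
a_3=8:  p_3=8·65+22=542,  q_3=8·3+1=25
a_4=2:  p_4=2·542+65=1149,  q_4=2·25+3=53
a_5=1:  p_5=1·1149+542=1691,  q_5=1·53+25=78
fundamental: x₁=1691, y₁=78  (since 2859481 − 470·6084 = 1)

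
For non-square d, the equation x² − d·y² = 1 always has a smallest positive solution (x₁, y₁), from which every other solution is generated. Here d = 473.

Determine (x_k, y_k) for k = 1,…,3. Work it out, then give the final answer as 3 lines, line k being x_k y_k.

87 4
15137 696
2633751 121100

√473 = [21; 1,2,1,42, …], period ℓ=4 (even) → k=3
k=0  a_k=21  p_k/q_k = 21/1
…
k=2  a_k=2  p_k/q_k = 65/3
k=3  a_k=1  p_k/q_k = 87/4
fundamental: x₁=87, y₁=4  (since 7569 − 473·16 = 1)
k=2:  x_2 = 87·87+473·4·4 = 15137,  y_2 = 87·4+4·87 = 696
k=3:  x_3 = 87·15137+473·4·696 = 2633751,  y_3 = 87·696+4·15137 = 121100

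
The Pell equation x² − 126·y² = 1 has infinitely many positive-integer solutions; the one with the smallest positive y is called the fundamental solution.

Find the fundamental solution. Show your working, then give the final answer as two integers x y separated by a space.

√126 = [11; 4,2,4,22, …], period ℓ=4 (even) → k=3
k=0  a_k=11  p_k/q_k = 11/1
k=1  a_k=4  p_k/q_k = 45/4
k=2  a_k=2  p_k/q_k = 101/9
k=3  a_k=4  p_k/q_k = 449/40
→ (449, 40).  Check: 449²=201601, 126·40²=201600, difference 1.

449 40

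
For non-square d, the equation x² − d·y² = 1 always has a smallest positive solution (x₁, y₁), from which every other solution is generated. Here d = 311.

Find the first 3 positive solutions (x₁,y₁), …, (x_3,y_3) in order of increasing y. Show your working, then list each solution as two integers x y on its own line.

16883880 957397
570130807708799 32329152120720
19252040283316857636360 1091683049815963029803

√311 → a₀=17, period (1,1,1,2,1,…,1,1,34); ℓ=16 even so k=15
step 0: (17, 1)  from 17·(1,0) + (0,1)
step 1: (18, 1)  from 1·(17,1) + (1,0)
…
step 4: (141, 8)  from 2·(53,3) + (35,2)
…
step 6: (1305, 74)  from 6·(194,11) + (141,8)
step 7: (4109, 233)  from 3·(1305,74) + (194,11)
step 8: (71158, 4035)  from 17·(4109,233) + (1305,74)
step 9: (217583, 12338)  from 3·(71158,4035) + (4109,233)
step 10: (1376656, 78063)  from 6·(217583,12338) + (71158,4035)
…
step 13: (6159373, 349266)  from 1·(4565134,258865) + (1594239,90401)
step 14: (10724507, 608131)  from 1·(6159373,349266) + (4565134,258865)
step 15: (16883880, 957397)  from 1·(10724507,608131) + (6159373,349266)
(x₁, y₁) = (16883880, 957397);  16883880² − 311·957397² = 1 ✓
(16883880+957397√311)^2 = 570130807708799 + 32329152120720√311
(16883880+957397√311)^3 = 19252040283316857636360 + 1091683049815963029803√311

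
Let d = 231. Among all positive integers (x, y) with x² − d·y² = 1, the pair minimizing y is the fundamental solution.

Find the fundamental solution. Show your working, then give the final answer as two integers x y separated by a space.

76 5

d=231: √d = [15; 5,30] (ℓ=2, even), read p_1/q_1
a_0=15:  p_0=15·1+0=15,  q_0=15·0+1=1
a_1=5:  p_1=5·15+1=76,  q_1=5·1+0=5
(x₁, y₁) = (76, 5);  76² − 231·5² = 1 ✓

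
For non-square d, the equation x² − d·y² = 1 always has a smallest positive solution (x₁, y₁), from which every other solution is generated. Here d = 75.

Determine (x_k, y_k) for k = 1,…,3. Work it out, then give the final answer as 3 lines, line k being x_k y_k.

√75 = [8; 1,1,1,16, …], period ℓ=4 (even) → k=3
step 0: (8, 1)  from 8·(1,0) + (0,1)
…
step 2: (17, 2)  from 1·(9,1) + (8,1)
step 3: (26, 3)  from 1·(17,2) + (9,1)
(x₁, y₁) = (26, 3);  26² − 75·3² = 1 ✓
k=2:  x_2 = 26·26+75·3·3 = 1351,  y_2 = 26·3+3·26 = 156
k=3:  x_3 = 26·1351+75·3·156 = 70226,  y_3 = 26·156+3·1351 = 8109

26 3
1351 156
70226 8109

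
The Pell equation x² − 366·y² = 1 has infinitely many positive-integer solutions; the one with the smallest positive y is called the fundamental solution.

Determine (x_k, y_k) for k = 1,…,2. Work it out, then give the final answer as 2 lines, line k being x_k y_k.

√366 = [19; 7,1,1,1,2,12,2,1,1,1,7,38, …], period ℓ=12 (even) → k=11
a_0=19:  p_0=19·1+0=19,  q_0=19·0+1=1
…
a_2=1:  p_2=1·134+19=153,  q_2=1·7+1=8
a_3=1:  p_3=1·153+134=287,  q_3=1·8+7=15
a_4=1:  p_4=1·287+153=440,  q_4=1·15+8=23
…
a_6=12:  p_6=12·1167+440=14444,  q_6=12·61+23=755
…
a_8=1:  p_8=1·30055+14444=44499,  q_8=1·1571+755=2326
…
a_10=1:  p_10=1·74554+44499=119053,  q_10=1·3897+2326=6223
a_11=7:  p_11=7·119053+74554=907925,  q_11=7·6223+3897=47458
fundamental: x₁=907925, y₁=47458  (since 824327805625 − 366·2252261764 = 1)
(907925+47458√366)^2 = 1648655611249 + 86176609300√366

907925 47458
1648655611249 86176609300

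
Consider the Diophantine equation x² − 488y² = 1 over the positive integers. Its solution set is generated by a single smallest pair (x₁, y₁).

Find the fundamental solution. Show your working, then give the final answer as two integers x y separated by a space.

√488 → a₀=22, period (11,44); ℓ=2 even so k=1
step 0: (22, 1)  from 22·(1,0) + (0,1)
step 1: (243, 11)  from 11·(22,1) + (1,0)
fundamental: x₁=243, y₁=11  (since 59049 − 488·121 = 1)

243 11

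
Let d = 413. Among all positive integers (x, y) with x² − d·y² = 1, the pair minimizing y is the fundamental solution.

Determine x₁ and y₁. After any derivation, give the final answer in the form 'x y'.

113399 5580

d=413: √d = [20; 3,9,1,4,1,9,3,40] (ℓ=8, even), read p_7/q_7
i=0: a=20 ⇒ p=20, q=1
i=1: a=3 ⇒ p=61, q=3
…
i=4: a=4 ⇒ p=3089, q=152
…
i=6: a=9 ⇒ p=36560, q=1799
i=7: a=3 ⇒ p=113399, q=5580
→ (113399, 5580).  Check: 113399²=12859333201, 413·5580²=12859333200, difference 1.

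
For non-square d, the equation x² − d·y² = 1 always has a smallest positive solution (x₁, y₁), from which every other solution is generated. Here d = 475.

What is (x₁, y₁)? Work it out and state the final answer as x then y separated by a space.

57799 2652

[21; 1,3,1,6,2,6,1,3,1,42] for √475; ℓ=10 ⇒ convergent index 9
i=0: a=21 ⇒ p=21, q=1
…
i=4: a=6 ⇒ p=741, q=34
…
i=6: a=6 ⇒ p=10287, q=472
…
i=8: a=3 ⇒ p=45921, q=2107
i=9: a=1 ⇒ p=57799, q=2652
(x₁, y₁) = (57799, 2652);  57799² − 475·2652² = 1 ✓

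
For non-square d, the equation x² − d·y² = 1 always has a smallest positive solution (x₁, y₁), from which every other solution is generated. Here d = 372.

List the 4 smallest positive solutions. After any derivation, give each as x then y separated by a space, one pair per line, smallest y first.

12151 630
295293601 15310260
7176225079351 372069937890
174396621583094401 9042043615292520

[19; 3,2,12,2,3,38] for √372; ℓ=6 ⇒ convergent index 5
a_0=19:  p_0=19·1+0=19,  q_0=19·0+1=1
a_1=3:  p_1=3·19+1=58,  q_1=3·1+0=3
…
a_3=12:  p_3=12·135+58=1678,  q_3=12·7+3=87
a_4=2:  p_4=2·1678+135=3491,  q_4=2·87+7=181
a_5=3:  p_5=3·3491+1678=12151,  q_5=3·181+87=630
→ (12151, 630).  Check: 12151²=147646801, 372·630²=147646800, difference 1.
k=2:  x_2 = 12151·12151+372·630·630 = 295293601,  y_2 = 12151·630+630·12151 = 15310260
k=3:  x_3 = 12151·295293601+372·630·15310260 = 7176225079351,  y_3 = 12151·15310260+630·295293601 = 372069937890
k=4:  x_4 = 12151·7176225079351+372·630·372069937890 = 174396621583094401,  y_4 = 12151·372069937890+630·7176225079351 = 9042043615292520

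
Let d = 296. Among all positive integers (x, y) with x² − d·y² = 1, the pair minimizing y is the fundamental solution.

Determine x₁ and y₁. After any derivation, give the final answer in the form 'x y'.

3699 215

√296 → a₀=17, period (4,1,7,1,4,34); ℓ=6 even so k=5
step 0: (17, 1)  from 17·(1,0) + (0,1)
step 1: (69, 4)  from 4·(17,1) + (1,0)
step 2: (86, 5)  from 1·(69,4) + (17,1)
…
step 4: (757, 44)  from 1·(671,39) + (86,5)
step 5: (3699, 215)  from 4·(757,44) + (671,39)
(x₁, y₁) = (3699, 215);  3699² − 296·215² = 1 ✓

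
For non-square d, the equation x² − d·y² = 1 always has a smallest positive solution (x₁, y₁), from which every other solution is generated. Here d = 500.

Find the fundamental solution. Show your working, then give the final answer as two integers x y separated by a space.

√500 → a₀=22, period (2,1,3,2,1,…,1,2,44); ℓ=14 even so k=13
a_0=22:  p_0=22·1+0=22,  q_0=22·0+1=1
…
a_2=1:  p_2=1·45+22=67,  q_2=1·2+1=3
a_3=3:  p_3=3·67+45=246,  q_3=3·3+2=11
…
a_5=1:  p_5=1·559+246=805,  q_5=1·25+11=36
a_6=1:  p_6=1·805+559=1364,  q_6=1·36+25=61
a_7=10:  p_7=10·1364+805=14445,  q_7=10·61+36=646
a_8=1:  p_8=1·14445+1364=15809,  q_8=1·646+61=707
…
a_10=2:  p_10=2·30254+15809=76317,  q_10=2·1353+707=3413
…
a_12=1:  p_12=1·259205+76317=335522,  q_12=1·11592+3413=15005
a_13=2:  p_13=2·335522+259205=930249,  q_13=2·15005+11592=41602
(x₁, y₁) = (930249, 41602);  930249² − 500·41602² = 1 ✓

930249 41602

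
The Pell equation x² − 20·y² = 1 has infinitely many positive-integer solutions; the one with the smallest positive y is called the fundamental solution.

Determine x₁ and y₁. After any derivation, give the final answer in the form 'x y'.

√20 = [4; 2,8, …], period ℓ=2 (even) → k=1
a_0=4:  p_0=4·1+0=4,  q_0=4·0+1=1
a_1=2:  p_1=2·4+1=9,  q_1=2·1+0=2
→ (9, 2).  Check: 9²=81, 20·2²=80, difference 1.

9 2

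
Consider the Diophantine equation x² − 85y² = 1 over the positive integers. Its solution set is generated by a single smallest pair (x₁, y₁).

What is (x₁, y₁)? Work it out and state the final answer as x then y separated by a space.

d=85: √d = [9; 4,1,1,4,18] (ℓ=5, odd), read p_9/q_9
i=0: a=9 ⇒ p=9, q=1
…
i=4: a=4 ⇒ p=378, q=41
i=5: a=18 ⇒ p=6887, q=747
i=6: a=4 ⇒ p=27926, q=3029
i=7: a=1 ⇒ p=34813, q=3776
i=8: a=1 ⇒ p=62739, q=6805
i=9: a=4 ⇒ p=285769, q=30996
fundamental: x₁=285769, y₁=30996  (since 81663921361 − 85·960752016 = 1)

285769 30996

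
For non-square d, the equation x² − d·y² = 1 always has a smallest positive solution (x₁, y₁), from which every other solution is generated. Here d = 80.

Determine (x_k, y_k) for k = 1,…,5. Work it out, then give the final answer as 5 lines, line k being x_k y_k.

9 1
161 18
2889 323
51841 5796
930249 104005

√80 → a₀=8, period (1,16); ℓ=2 even so k=1
a_0=8:  p_0=8·1+0=8,  q_0=8·0+1=1
a_1=1:  p_1=1·8+1=9,  q_1=1·1+0=1
(x₁, y₁) = (9, 1);  9² − 80·1² = 1 ✓
(9+1√80)^2 = 161 + 18√80
(9+1√80)^3 = 2889 + 323√80
(9+1√80)^4 = 51841 + 5796√80
(9+1√80)^5 = 930249 + 104005√80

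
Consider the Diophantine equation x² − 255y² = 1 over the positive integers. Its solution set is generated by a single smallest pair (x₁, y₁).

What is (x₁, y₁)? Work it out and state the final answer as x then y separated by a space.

16 1

√255 → a₀=15, period (1,30); ℓ=2 even so k=1
k=0  a_k=15  p_k/q_k = 15/1
k=1  a_k=1  p_k/q_k = 16/1
→ (16, 1).  Check: 16²=256, 255·1²=255, difference 1.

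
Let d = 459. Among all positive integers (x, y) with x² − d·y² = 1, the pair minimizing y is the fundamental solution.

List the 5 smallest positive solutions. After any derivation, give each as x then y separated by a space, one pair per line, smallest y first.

d=459: √d = [21; 2,2,1,4,21,4,1,2,2,42] (ℓ=10, even), read p_9/q_9
a_0=21:  p_0=21·1+0=21,  q_0=21·0+1=1
a_1=2:  p_1=2·21+1=43,  q_1=2·1+0=2
…
a_3=1:  p_3=1·107+43=150,  q_3=1·5+2=7
…
a_5=21:  p_5=21·707+150=14997,  q_5=21·33+7=700
a_6=4:  p_6=4·14997+707=60695,  q_6=4·700+33=2833
a_7=1:  p_7=1·60695+14997=75692,  q_7=1·2833+700=3533
a_8=2:  p_8=2·75692+60695=212079,  q_8=2·3533+2833=9899
a_9=2:  p_9=2·212079+75692=499850,  q_9=2·9899+3533=23331
→ (499850, 23331).  Check: 499850²=249850022500, 459·23331²=249850022499, difference 1.
k=2:  x_2 = 499850·499850+459·23331·23331 = 499700044999,  y_2 = 499850·23331+23331·499850 = 23324000700
k=3:  x_3 = 499850·499700044999+459·23331·23324000700 = 499550134985000450,  y_3 = 499850·23324000700+23331·499700044999 = 23317003499766669
k=4:  x_4 = 499850·499550134985000450+459·23331·23317003499766669 = 499400269944005249820001,  y_4 = 499850·23317003499766669+23331·499550134985000450 = 23310008398693414998600
k=5:  x_5 = 499850·499400269944005249820001+459·23331·23310008398693414998600 = 499250449862522498110069999250,  y_5 = 499850·23310008398693414998600+23331·499400269944005249820001 = 23303015396150489970600653331

499850 23331
499700044999 23324000700
499550134985000450 23317003499766669
499400269944005249820001 23310008398693414998600
499250449862522498110069999250 23303015396150489970600653331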